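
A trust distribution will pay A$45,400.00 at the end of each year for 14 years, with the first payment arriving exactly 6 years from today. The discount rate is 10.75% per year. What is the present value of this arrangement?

Ordinary annuity of 14 payments, first payment at period 6.
Periodic rate r = 0.1075 per year.
The ordinary-annuity PV formula values the stream one period before the first payment (period 5); discount that back 5 periods:
PV₀ = 45,400 × [1 − (1+r)^−14] / r × (1+r)^−5 = A$192,781.35

A$192,781.35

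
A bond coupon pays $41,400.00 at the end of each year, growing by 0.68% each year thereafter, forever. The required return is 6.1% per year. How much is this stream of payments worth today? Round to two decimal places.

Periodic rate r = 0.061 per year.
Growing perpetuity (Gordon): PV = PMT₁ / (r − g) = 41,400 / (r − 0.0068) = $763,837.64.

$763,837.64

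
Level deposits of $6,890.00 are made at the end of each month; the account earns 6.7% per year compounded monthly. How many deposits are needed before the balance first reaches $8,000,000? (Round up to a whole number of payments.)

Periodic rate r = 0.067/12 per month; n is counted in months.
Ordinary annuity FV: 8,000,000 = 6,890 × [((1+r)^n − 1)/r].
(1+r)^n = 1 + 8,000,000 × r / 6,890, so n = ln(1 + 8,000,000·r/6,890) / ln(1+r) = 361.47.
Round up to a whole number of payments: n = 362.

362 payments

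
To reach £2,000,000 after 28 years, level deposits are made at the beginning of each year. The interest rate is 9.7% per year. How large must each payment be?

Level annuity due; solve FV = PMT × [((1+r)^n − 1)/r] × (1+r) for PMT.
Periodic rate r = 0.097 per year.
With n = 28: PMT = 2,000,000 / ([((1+r)^n − 1)/r] × (1+r)) = £14,308.67

£14,308.67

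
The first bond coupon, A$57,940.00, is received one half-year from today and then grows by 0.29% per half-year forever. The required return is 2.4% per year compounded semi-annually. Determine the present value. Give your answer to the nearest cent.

Periodic rate r = 0.024/2 per half-year.
Growing perpetuity (Gordon): PV = PMT₁ / (r − g) = 57,940 / (r − 0.0029) = A$6,367,032.97.

A$6,367,032.97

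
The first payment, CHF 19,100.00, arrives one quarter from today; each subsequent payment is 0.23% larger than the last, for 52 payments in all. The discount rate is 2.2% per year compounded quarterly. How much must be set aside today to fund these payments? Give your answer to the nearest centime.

CHF 911,697.40

Periodic rate r = 0.022/4 per quarter; n is counted in quarters.
Growing ordinary annuity: PV = PMT₁ × [1 − ((1+g)/(1+r))^n] / (r − g) = 19,100 × [1 − ((1+0.0023)/(1+r))^52] / (r − 0.0023) = CHF 911,697.40.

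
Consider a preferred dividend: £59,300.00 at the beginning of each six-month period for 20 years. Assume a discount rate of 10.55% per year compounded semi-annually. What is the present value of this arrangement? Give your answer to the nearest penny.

£1,032,063.09

This is an annuity due: 40 payments of £59,300.00 at the beginning of each six-month period.
Periodic rate r = 0.1055/2 per half-year; n is counted in half-years.
PV = PMT × [(1 − (1+r)^−n)/r] × (1+r) = 59,300 × [1 − (1+r)^−40] / r × (1+r) = £1,032,063.09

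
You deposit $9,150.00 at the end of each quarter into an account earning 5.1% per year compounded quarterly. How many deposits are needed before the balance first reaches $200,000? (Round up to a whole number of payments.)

20 payments

Periodic rate r = 0.051/4 per quarter; n is counted in quarters.
Ordinary annuity FV: 200,000 = 9,150 × [((1+r)^n − 1)/r].
(1+r)^n = 1 + 200,000 × r / 9,150, so n = ln(1 + 200,000·r/9,150) / ln(1+r) = 19.40.
Round up to a whole number of payments: n = 20.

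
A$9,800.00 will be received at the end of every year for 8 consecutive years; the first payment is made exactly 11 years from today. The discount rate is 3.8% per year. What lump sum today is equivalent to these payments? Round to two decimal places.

A$45,818.30

Ordinary annuity of 8 payments, first payment at period 11.
Periodic rate r = 0.038 per year.
The ordinary-annuity PV formula values the stream one period before the first payment (period 10); discount that back 10 periods:
PV₀ = 9,800 × [1 − (1+r)^−8] / r × (1+r)^−10 = A$45,818.30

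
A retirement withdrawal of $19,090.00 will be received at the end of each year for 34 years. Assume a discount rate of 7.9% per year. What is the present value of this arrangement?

$223,429.71

This is an ordinary annuity: 34 payments of $19,090.00 at the end of each year.
Periodic rate r = 0.079 per year.
PV = PMT × [(1 − (1+r)^−n)/r] = 19,090 × [1 − (1+r)^−34] / r = $223,429.71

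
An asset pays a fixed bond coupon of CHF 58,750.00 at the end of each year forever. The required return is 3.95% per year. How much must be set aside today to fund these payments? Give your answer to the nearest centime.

Periodic rate r = 0.0395 per year.
Level perpetuity: PV = PMT / r = 58,750 / (0.0395) = CHF 1,487,341.77.

CHF 1,487,341.77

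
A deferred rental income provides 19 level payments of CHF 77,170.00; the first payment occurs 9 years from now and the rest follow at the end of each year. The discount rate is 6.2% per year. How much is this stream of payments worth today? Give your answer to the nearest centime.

Ordinary annuity of 19 payments, first payment at period 9.
Periodic rate r = 0.062 per year.
The ordinary-annuity PV formula values the stream one period before the first payment (period 8); discount that back 8 periods:
PV₀ = 77,170 × [1 − (1+r)^−19] / r × (1+r)^−8 = CHF 523,939.42

CHF 523,939.42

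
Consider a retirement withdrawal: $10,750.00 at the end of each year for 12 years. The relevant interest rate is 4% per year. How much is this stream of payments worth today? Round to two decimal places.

$100,889.54

This is an ordinary annuity: 12 payments of $10,750.00 at the end of each year.
Periodic rate r = 0.04 per year.
PV = PMT × [(1 − (1+r)^−n)/r] = 10,750 × [1 − (1+r)^−12] / r = $100,889.54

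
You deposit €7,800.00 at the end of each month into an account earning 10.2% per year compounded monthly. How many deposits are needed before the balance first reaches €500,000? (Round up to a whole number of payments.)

52 payments

Periodic rate r = 0.102/12 per month; n is counted in months.
Ordinary annuity FV: 500,000 = 7,800 × [((1+r)^n − 1)/r].
(1+r)^n = 1 + 500,000 × r / 7,800, so n = ln(1 + 500,000·r/7,800) / ln(1+r) = 51.39.
Round up to a whole number of payments: n = 52.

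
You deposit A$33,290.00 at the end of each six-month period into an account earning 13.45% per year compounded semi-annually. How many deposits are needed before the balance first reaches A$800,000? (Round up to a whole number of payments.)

Periodic rate r = 0.1345/2 per half-year; n is counted in half-years.
Ordinary annuity FV: 800,000 = 33,290 × [((1+r)^n − 1)/r].
(1+r)^n = 1 + 800,000 × r / 33,290, so n = ln(1 + 800,000·r/33,290) / ln(1+r) = 14.78.
Round up to a whole number of payments: n = 15.

15 payments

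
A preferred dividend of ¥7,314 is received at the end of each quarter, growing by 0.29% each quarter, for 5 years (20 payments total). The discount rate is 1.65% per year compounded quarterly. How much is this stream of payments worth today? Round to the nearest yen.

Periodic rate r = 0.0165/4 per quarter; n is counted in quarters.
Growing ordinary annuity: PV = PMT₁ × [1 − ((1+g)/(1+r))^n] / (r − g) = 7,314 × [1 − ((1+0.0029)/(1+r))^20] / (r − 0.0029) = ¥144,003.

¥144,003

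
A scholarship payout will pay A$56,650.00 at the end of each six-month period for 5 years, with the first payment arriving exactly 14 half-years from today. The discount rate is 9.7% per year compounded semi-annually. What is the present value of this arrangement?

A$238,064.48

Ordinary annuity of 10 payments, first payment at period 14.
Periodic rate r = 0.097/2 per half-year; n is counted in half-years.
The ordinary-annuity PV formula values the stream one period before the first payment (period 13); discount that back 13 periods:
PV₀ = 56,650 × [1 − (1+r)^−10] / r × (1+r)^−13 = A$238,064.48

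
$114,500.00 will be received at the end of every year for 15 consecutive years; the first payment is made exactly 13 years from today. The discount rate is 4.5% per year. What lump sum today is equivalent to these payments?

Ordinary annuity of 15 payments, first payment at period 13.
Periodic rate r = 0.045 per year.
The ordinary-annuity PV formula values the stream one period before the first payment (period 12); discount that back 12 periods:
PV₀ = 114,500 × [1 − (1+r)^−15] / r × (1+r)^−12 = $725,096.67

$725,096.67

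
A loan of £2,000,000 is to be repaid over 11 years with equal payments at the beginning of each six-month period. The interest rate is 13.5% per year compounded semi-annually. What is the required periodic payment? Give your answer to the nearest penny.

Level annuity due; solve PV = PMT × [(1 − (1+r)^−n)/r] × (1+r) for PMT.
Periodic rate r = 0.135/2 per half-year; n is counted in half-years.
With n = 22: PMT = 2,000,000 / ([(1 − (1+r)^−n)/r] × (1+r)) = £165,882.94

£165,882.94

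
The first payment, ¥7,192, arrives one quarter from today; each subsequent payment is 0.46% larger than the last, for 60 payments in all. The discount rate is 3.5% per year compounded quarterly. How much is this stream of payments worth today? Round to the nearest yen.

¥379,759

Periodic rate r = 0.035/4 per quarter; n is counted in quarters.
Growing ordinary annuity: PV = PMT₁ × [1 − ((1+g)/(1+r))^n] / (r − g) = 7,192 × [1 − ((1+0.0046)/(1+r))^60] / (r − 0.0046) = ¥379,759.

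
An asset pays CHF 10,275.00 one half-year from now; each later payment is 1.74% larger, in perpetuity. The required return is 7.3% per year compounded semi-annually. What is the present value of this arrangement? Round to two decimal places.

CHF 537,958.12

Periodic rate r = 0.073/2 per half-year.
Growing perpetuity (Gordon): PV = PMT₁ / (r − g) = 10,275 / (r − 0.0174) = CHF 537,958.12.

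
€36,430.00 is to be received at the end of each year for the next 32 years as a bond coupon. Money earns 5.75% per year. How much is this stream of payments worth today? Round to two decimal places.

This is an ordinary annuity: 32 payments of €36,430.00 at the end of each year.
Periodic rate r = 0.0575 per year.
PV = PMT × [(1 − (1+r)^−n)/r] = 36,430 × [1 − (1+r)^−32] / r = €527,683.91

€527,683.91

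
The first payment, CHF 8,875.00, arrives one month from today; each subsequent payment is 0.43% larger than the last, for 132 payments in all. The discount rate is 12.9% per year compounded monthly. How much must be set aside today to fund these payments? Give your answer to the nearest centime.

Periodic rate r = 0.129/12 per month; n is counted in months.
Growing ordinary annuity: PV = PMT₁ × [1 − ((1+g)/(1+r))^n] / (r − g) = 8,875 × [1 − ((1+0.0043)/(1+r))^132] / (r − 0.0043) = CHF 784,937.36.

CHF 784,937.36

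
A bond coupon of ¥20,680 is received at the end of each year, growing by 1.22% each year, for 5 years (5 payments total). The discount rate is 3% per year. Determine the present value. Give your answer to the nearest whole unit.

Periodic rate r = 0.03 per year.
Growing ordinary annuity: PV = PMT₁ × [1 − ((1+g)/(1+r))^n] / (r − g) = 20,680 × [1 − ((1+0.0122)/(1+r))^5] / (r − 0.0122) = ¥96,978.

¥96,978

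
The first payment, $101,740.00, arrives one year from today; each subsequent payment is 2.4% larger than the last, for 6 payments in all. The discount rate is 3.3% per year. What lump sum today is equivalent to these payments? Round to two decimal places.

Periodic rate r = 0.033 per year.
Growing ordinary annuity: PV = PMT₁ × [1 − ((1+g)/(1+r))^n] / (r − g) = 101,740 × [1 − ((1+0.024)/(1+r))^6] / (r − 0.024) = $578,216.19.

$578,216.19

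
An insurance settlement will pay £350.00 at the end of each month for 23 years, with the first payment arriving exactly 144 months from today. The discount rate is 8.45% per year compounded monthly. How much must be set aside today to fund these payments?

Ordinary annuity of 276 payments, first payment at period 144.
Periodic rate r = 0.0845/12 per month; n is counted in months.
The ordinary-annuity PV formula values the stream one period before the first payment (period 143); discount that back 143 periods:
PV₀ = 350 × [1 − (1+r)^−276] / r × (1+r)^−143 = £15,595.20

£15,595.20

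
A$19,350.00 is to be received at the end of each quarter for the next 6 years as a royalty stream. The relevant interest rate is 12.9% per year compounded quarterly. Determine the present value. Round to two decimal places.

A$319,899.52

This is an ordinary annuity: 24 payments of A$19,350.00 at the end of each quarter.
Periodic rate r = 0.129/4 per quarter; n is counted in quarters.
PV = PMT × [(1 − (1+r)^−n)/r] = 19,350 × [1 − (1+r)^−24] / r = A$319,899.52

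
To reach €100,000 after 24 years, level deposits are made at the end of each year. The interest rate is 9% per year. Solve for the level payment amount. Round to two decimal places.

Level ordinary annuity; solve FV = PMT × [((1+r)^n − 1)/r] for PMT.
Periodic rate r = 0.09 per year.
With n = 24: PMT = 100,000 / ([((1+r)^n − 1)/r]) = €1,302.26

€1,302.26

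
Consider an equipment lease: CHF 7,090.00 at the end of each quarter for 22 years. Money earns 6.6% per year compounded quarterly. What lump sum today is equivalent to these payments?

CHF 327,905.22

This is an ordinary annuity: 88 payments of CHF 7,090.00 at the end of each quarter.
Periodic rate r = 0.066/4 per quarter; n is counted in quarters.
PV = PMT × [(1 − (1+r)^−n)/r] = 7,090 × [1 − (1+r)^−88] / r = CHF 327,905.22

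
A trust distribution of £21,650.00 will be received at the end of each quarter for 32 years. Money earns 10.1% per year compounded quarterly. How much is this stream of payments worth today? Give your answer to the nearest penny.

£822,189.88

This is an ordinary annuity: 128 payments of £21,650.00 at the end of each quarter.
Periodic rate r = 0.101/4 per quarter; n is counted in quarters.
PV = PMT × [(1 − (1+r)^−n)/r] = 21,650 × [1 − (1+r)^−128] / r = £822,189.88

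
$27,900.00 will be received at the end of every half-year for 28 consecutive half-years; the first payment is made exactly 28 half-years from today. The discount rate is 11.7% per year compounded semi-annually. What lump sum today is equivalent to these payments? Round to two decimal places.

Ordinary annuity of 28 payments, first payment at period 28.
Periodic rate r = 0.117/2 per half-year; n is counted in half-years.
The ordinary-annuity PV formula values the stream one period before the first payment (period 27); discount that back 27 periods:
PV₀ = 27,900 × [1 − (1+r)^−28] / r × (1+r)^−27 = $81,838.46

$81,838.46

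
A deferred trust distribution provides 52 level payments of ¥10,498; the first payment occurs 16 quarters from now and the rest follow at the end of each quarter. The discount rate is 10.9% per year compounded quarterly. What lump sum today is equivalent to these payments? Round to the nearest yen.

Ordinary annuity of 52 payments, first payment at period 16.
Periodic rate r = 0.109/4 per quarter; n is counted in quarters.
The ordinary-annuity PV formula values the stream one period before the first payment (period 15); discount that back 15 periods:
PV₀ = 10,498 × [1 − (1+r)^−52] / r × (1+r)^−15 = ¥193,796

¥193,796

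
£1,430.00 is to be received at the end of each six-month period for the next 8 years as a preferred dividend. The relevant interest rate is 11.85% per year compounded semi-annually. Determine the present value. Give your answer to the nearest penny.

This is an ordinary annuity: 16 payments of £1,430.00 at the end of each six-month period.
Periodic rate r = 0.1185/2 per half-year; n is counted in half-years.
PV = PMT × [(1 − (1+r)^−n)/r] = 1,430 × [1 − (1+r)^−16] / r = £14,526.16

£14,526.16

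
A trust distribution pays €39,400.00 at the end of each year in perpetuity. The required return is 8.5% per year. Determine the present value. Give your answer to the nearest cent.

Periodic rate r = 0.085 per year.
Level perpetuity: PV = PMT / r = 39,400 / (0.085) = €463,529.41.

€463,529.41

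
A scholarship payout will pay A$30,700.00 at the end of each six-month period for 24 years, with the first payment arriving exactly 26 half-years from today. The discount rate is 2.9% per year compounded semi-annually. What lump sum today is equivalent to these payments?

A$737,064.61

Ordinary annuity of 48 payments, first payment at period 26.
Periodic rate r = 0.029/2 per half-year; n is counted in half-years.
The ordinary-annuity PV formula values the stream one period before the first payment (period 25); discount that back 25 periods:
PV₀ = 30,700 × [1 − (1+r)^−48] / r × (1+r)^−25 = A$737,064.61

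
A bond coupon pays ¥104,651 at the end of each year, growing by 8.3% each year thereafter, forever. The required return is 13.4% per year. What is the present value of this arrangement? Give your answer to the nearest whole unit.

¥2,051,980

Periodic rate r = 0.134 per year.
Growing perpetuity (Gordon): PV = PMT₁ / (r − g) = 104,651 / (r − 0.083) = ¥2,051,980.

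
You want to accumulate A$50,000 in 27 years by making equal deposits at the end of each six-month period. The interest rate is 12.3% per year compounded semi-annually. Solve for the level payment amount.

A$127.59

Level ordinary annuity; solve FV = PMT × [((1+r)^n − 1)/r] for PMT.
Periodic rate r = 0.123/2 per half-year; n is counted in half-years.
With n = 54: PMT = 50,000 / ([((1+r)^n − 1)/r]) = A$127.59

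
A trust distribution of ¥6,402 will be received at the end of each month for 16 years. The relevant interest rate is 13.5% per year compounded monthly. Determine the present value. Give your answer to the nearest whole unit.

This is an ordinary annuity: 192 payments of ¥6,402 at the end of each month.
Periodic rate r = 0.135/12 per month; n is counted in months.
PV = PMT × [(1 − (1+r)^−n)/r] = 6,402 × [1 − (1+r)^−192] / r = ¥502,643

¥502,643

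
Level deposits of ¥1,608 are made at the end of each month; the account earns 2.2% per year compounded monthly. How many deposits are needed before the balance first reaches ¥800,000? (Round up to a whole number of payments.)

354 payments

Periodic rate r = 0.022/12 per month; n is counted in months.
Ordinary annuity FV: 800,000 = 1,608 × [((1+r)^n − 1)/r].
(1+r)^n = 1 + 800,000 × r / 1,608, so n = ln(1 + 800,000·r/1,608) / ln(1+r) = 353.89.
Round up to a whole number of payments: n = 354.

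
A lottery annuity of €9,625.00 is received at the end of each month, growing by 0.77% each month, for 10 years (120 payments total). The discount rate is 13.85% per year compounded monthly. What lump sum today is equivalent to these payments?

Periodic rate r = 0.1385/12 per month; n is counted in months.
Growing ordinary annuity: PV = PMT₁ × [1 − ((1+g)/(1+r))^n] / (r − g) = 9,625 × [1 − ((1+0.0077)/(1+r))^120] / (r − 0.0077) = €918,415.81.

€918,415.81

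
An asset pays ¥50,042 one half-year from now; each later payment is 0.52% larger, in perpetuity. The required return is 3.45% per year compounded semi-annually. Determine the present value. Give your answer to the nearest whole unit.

¥4,152,863

Periodic rate r = 0.0345/2 per half-year.
Growing perpetuity (Gordon): PV = PMT₁ / (r − g) = 50,042 / (r − 0.0052) = ¥4,152,863.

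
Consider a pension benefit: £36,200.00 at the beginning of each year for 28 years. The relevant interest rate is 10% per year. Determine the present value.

This is an annuity due: 28 payments of £36,200.00 at the beginning of each year.
Periodic rate r = 0.1 per year.
PV = PMT × [(1 − (1+r)^−n)/r] × (1+r) = 36,200 × [1 − (1+r)^−28] / r × (1+r) = £370,587.48

£370,587.48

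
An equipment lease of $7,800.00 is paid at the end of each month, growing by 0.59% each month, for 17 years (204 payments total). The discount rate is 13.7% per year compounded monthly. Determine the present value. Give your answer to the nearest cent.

Periodic rate r = 0.137/12 per month; n is counted in months.
Growing ordinary annuity: PV = PMT₁ × [1 − ((1+g)/(1+r))^n] / (r − g) = 7,800 × [1 − ((1+0.0059)/(1+r))^204] / (r − 0.0059) = $950,602.81.

$950,602.81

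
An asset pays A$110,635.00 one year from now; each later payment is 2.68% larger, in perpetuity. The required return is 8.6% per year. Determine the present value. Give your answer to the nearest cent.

Periodic rate r = 0.086 per year.
Growing perpetuity (Gordon): PV = PMT₁ / (r − g) = 110,635 / (r − 0.0268) = A$1,868,834.46.

A$1,868,834.46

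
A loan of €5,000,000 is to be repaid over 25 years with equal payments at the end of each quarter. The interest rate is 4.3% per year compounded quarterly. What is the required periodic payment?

€81,843.83

Level ordinary annuity; solve PV = PMT × [(1 − (1+r)^−n)/r] for PMT.
Periodic rate r = 0.043/4 per quarter; n is counted in quarters.
With n = 100: PMT = 5,000,000 / ([(1 − (1+r)^−n)/r]) = €81,843.83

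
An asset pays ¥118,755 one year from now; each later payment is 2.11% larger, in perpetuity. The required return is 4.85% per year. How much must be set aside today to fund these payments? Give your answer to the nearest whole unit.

¥4,334,124

Periodic rate r = 0.0485 per year.
Growing perpetuity (Gordon): PV = PMT₁ / (r − g) = 118,755 / (r − 0.0211) = ¥4,334,124.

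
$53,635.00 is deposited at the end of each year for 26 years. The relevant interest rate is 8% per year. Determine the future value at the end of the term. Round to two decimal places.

$4,288,355.06

This is an ordinary annuity: 26 deposits of $53,635.00 at the end of each year.
Periodic rate r = 0.08 per year.
FV = PMT × [((1+r)^n − 1)/r] = 53,635 × [(1+r)^26 − 1] / r = $4,288,355.06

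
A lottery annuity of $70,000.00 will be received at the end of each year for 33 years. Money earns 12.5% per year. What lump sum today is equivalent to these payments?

$548,514.37

This is an ordinary annuity: 33 payments of $70,000.00 at the end of each year.
Periodic rate r = 0.125 per year.
PV = PMT × [(1 − (1+r)^−n)/r] = 70,000 × [1 − (1+r)^−33] / r = $548,514.37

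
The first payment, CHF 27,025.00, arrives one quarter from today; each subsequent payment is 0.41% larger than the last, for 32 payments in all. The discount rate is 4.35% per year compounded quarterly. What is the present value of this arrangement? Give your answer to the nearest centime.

CHF 772,302.51

Periodic rate r = 0.0435/4 per quarter; n is counted in quarters.
Growing ordinary annuity: PV = PMT₁ × [1 − ((1+g)/(1+r))^n] / (r − g) = 27,025 × [1 − ((1+0.0041)/(1+r))^32] / (r − 0.0041) = CHF 772,302.51.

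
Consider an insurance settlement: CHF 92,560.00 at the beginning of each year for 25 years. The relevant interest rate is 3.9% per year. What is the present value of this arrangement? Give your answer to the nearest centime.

CHF 1,518,379.42

This is an annuity due: 25 payments of CHF 92,560.00 at the beginning of each year.
Periodic rate r = 0.039 per year.
PV = PMT × [(1 − (1+r)^−n)/r] × (1+r) = 92,560 × [1 − (1+r)^−25] / r × (1+r) = CHF 1,518,379.42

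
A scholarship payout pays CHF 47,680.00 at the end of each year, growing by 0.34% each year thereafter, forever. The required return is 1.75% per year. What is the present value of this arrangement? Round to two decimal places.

Periodic rate r = 0.0175 per year.
Growing perpetuity (Gordon): PV = PMT₁ / (r − g) = 47,680 / (r − 0.0034) = CHF 3,381,560.28.

CHF 3,381,560.28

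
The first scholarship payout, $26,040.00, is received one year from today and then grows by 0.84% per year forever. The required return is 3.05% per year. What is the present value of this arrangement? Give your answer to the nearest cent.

Periodic rate r = 0.0305 per year.
Growing perpetuity (Gordon): PV = PMT₁ / (r − g) = 26,040 / (r − 0.0084) = $1,178,280.54.

$1,178,280.54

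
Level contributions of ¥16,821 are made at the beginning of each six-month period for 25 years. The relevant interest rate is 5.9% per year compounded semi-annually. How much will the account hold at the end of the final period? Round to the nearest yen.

¥1,924,710

This is an annuity due: 50 deposits of ¥16,821 at the beginning of each six-month period.
Periodic rate r = 0.059/2 per half-year; n is counted in half-years.
FV = PMT × [((1+r)^n − 1)/r] × (1+r) = 16,821 × [(1+r)^50 − 1] / r × (1+r) = ¥1,924,710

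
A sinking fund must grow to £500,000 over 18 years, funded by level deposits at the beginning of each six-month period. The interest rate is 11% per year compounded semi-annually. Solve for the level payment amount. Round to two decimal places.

£4,439.03

Level annuity due; solve FV = PMT × [((1+r)^n − 1)/r] × (1+r) for PMT.
Periodic rate r = 0.11/2 per half-year; n is counted in half-years.
With n = 36: PMT = 500,000 / ([((1+r)^n − 1)/r] × (1+r)) = £4,439.03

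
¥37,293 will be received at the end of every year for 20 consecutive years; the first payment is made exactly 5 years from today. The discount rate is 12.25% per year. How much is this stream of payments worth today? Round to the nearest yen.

¥172,743

Ordinary annuity of 20 payments, first payment at period 5.
Periodic rate r = 0.1225 per year.
The ordinary-annuity PV formula values the stream one period before the first payment (period 4); discount that back 4 periods:
PV₀ = 37,293 × [1 − (1+r)^−20] / r × (1+r)^−4 = ¥172,743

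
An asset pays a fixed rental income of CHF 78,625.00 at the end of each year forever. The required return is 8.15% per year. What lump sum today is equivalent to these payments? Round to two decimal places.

CHF 964,723.93

Periodic rate r = 0.0815 per year.
Level perpetuity: PV = PMT / r = 78,625 / (0.0815) = CHF 964,723.93.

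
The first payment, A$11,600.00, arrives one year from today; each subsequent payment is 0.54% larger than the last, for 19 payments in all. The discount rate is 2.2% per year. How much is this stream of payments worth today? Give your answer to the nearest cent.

Periodic rate r = 0.022 per year.
Growing ordinary annuity: PV = PMT₁ × [1 − ((1+g)/(1+r))^n] / (r − g) = 11,600 × [1 − ((1+0.0054)/(1+r))^19] / (r − 0.0054) = A$186,852.17.

A$186,852.17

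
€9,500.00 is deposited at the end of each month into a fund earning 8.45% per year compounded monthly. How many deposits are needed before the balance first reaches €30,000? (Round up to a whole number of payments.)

4 payments

Periodic rate r = 0.0845/12 per month; n is counted in months.
Ordinary annuity FV: 30,000 = 9,500 × [((1+r)^n − 1)/r].
(1+r)^n = 1 + 30,000 × r / 9,500, so n = ln(1 + 30,000·r/9,500) / ln(1+r) = 3.13.
Round up to a whole number of payments: n = 4.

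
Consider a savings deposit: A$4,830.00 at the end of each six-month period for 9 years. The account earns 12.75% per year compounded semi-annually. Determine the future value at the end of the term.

A$154,686.64

This is an ordinary annuity: 18 deposits of A$4,830.00 at the end of each six-month period.
Periodic rate r = 0.1275/2 per half-year; n is counted in half-years.
FV = PMT × [((1+r)^n − 1)/r] = 4,830 × [(1+r)^18 − 1] / r = A$154,686.64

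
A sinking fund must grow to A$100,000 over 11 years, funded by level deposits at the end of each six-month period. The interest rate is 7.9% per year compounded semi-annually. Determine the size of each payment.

A$2,936.85

Level ordinary annuity; solve FV = PMT × [((1+r)^n − 1)/r] for PMT.
Periodic rate r = 0.079/2 per half-year; n is counted in half-years.
With n = 22: PMT = 100,000 / ([((1+r)^n − 1)/r]) = A$2,936.85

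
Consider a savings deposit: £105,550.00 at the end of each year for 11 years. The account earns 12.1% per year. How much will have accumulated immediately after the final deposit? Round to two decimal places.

£2,192,009.41

This is an ordinary annuity: 11 deposits of £105,550.00 at the end of each year.
Periodic rate r = 0.121 per year.
FV = PMT × [((1+r)^n − 1)/r] = 105,550 × [(1+r)^11 − 1] / r = £2,192,009.41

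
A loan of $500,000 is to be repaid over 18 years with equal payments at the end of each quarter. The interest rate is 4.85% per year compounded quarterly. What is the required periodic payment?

Level ordinary annuity; solve PV = PMT × [(1 − (1+r)^−n)/r] for PMT.
Periodic rate r = 0.0485/4 per quarter; n is counted in quarters.
With n = 72: PMT = 500,000 / ([(1 − (1+r)^−n)/r]) = $10,450.70

$10,450.70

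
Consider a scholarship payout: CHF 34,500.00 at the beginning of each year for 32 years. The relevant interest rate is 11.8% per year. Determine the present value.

CHF 317,663.27

This is an annuity due: 32 payments of CHF 34,500.00 at the beginning of each year.
Periodic rate r = 0.118 per year.
PV = PMT × [(1 − (1+r)^−n)/r] × (1+r) = 34,500 × [1 − (1+r)^−32] / r × (1+r) = CHF 317,663.27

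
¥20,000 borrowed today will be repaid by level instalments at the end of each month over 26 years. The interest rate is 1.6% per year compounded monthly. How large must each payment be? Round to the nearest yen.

¥78

Level ordinary annuity; solve PV = PMT × [(1 − (1+r)^−n)/r] for PMT.
Periodic rate r = 0.016/12 per month; n is counted in months.
With n = 312: PMT = 20,000 / ([(1 − (1+r)^−n)/r]) = ¥78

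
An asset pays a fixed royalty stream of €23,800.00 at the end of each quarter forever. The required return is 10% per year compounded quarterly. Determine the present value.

€952,000.00

Periodic rate r = 0.1/4 per quarter.
Level perpetuity: PV = PMT / r = 23,800 / (0.1/4) = €952,000.00.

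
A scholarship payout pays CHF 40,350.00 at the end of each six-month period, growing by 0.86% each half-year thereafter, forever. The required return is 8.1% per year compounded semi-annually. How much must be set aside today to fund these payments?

CHF 1,264,890.28

Periodic rate r = 0.081/2 per half-year.
Growing perpetuity (Gordon): PV = PMT₁ / (r − g) = 40,350 / (r − 0.0086) = CHF 1,264,890.28.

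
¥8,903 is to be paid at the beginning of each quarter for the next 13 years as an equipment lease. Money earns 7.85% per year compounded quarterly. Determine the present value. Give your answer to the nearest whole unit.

¥294,190

This is an annuity due: 52 payments of ¥8,903 at the beginning of each quarter.
Periodic rate r = 0.0785/4 per quarter; n is counted in quarters.
PV = PMT × [(1 − (1+r)^−n)/r] × (1+r) = 8,903 × [1 − (1+r)^−52] / r × (1+r) = ¥294,190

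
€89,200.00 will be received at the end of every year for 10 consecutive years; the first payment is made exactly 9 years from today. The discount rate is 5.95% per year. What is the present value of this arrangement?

€414,447.51

Ordinary annuity of 10 payments, first payment at period 9.
Periodic rate r = 0.0595 per year.
The ordinary-annuity PV formula values the stream one period before the first payment (period 8); discount that back 8 periods:
PV₀ = 89,200 × [1 − (1+r)^−10] / r × (1+r)^−8 = €414,447.51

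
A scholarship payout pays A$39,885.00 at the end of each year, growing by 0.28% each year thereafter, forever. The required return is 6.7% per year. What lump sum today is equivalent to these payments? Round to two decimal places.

Periodic rate r = 0.067 per year.
Growing perpetuity (Gordon): PV = PMT₁ / (r − g) = 39,885 / (r − 0.0028) = A$621,261.68.

A$621,261.68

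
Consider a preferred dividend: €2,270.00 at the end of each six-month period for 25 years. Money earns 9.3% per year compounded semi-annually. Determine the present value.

This is an ordinary annuity: 50 payments of €2,270.00 at the end of each six-month period.
Periodic rate r = 0.093/2 per half-year; n is counted in half-years.
PV = PMT × [(1 − (1+r)^−n)/r] = 2,270 × [1 − (1+r)^−50] / r = €43,786.70

€43,786.70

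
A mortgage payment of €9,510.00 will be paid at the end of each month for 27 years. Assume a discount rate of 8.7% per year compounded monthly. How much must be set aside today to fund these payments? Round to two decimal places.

This is an ordinary annuity: 324 payments of €9,510.00 at the end of each month.
Periodic rate r = 0.087/12 per month; n is counted in months.
PV = PMT × [(1 − (1+r)^−n)/r] = 9,510 × [1 − (1+r)^−324] / r = €1,185,435.27

€1,185,435.27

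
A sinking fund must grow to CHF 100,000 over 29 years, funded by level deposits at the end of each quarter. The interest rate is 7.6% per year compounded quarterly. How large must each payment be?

Level ordinary annuity; solve FV = PMT × [((1+r)^n − 1)/r] for PMT.
Periodic rate r = 0.076/4 per quarter; n is counted in quarters.
With n = 116: PMT = 100,000 / ([((1+r)^n − 1)/r]) = CHF 241.25

CHF 241.25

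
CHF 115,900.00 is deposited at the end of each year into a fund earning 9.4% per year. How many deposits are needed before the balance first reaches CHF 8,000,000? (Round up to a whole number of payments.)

23 payments

Periodic rate r = 0.094 per year.
Ordinary annuity FV: 8,000,000 = 115,900 × [((1+r)^n − 1)/r].
(1+r)^n = 1 + 8,000,000 × r / 115,900, so n = ln(1 + 8,000,000·r/115,900) / ln(1+r) = 22.41.
Round up to a whole number of payments: n = 23.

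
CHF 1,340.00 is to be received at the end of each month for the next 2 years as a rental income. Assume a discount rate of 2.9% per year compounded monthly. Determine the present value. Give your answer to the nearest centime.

This is an ordinary annuity: 24 payments of CHF 1,340.00 at the end of each month.
Periodic rate r = 0.029/12 per month; n is counted in months.
PV = PMT × [(1 − (1+r)^−n)/r] = 1,340 × [1 − (1+r)^−24] / r = CHF 31,208.52

CHF 31,208.52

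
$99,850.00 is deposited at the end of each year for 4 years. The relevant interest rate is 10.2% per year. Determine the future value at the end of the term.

$464,769.52

This is an ordinary annuity: 4 deposits of $99,850.00 at the end of each year.
Periodic rate r = 0.102 per year.
FV = PMT × [((1+r)^n − 1)/r] = 99,850 × [(1+r)^4 − 1] / r = $464,769.52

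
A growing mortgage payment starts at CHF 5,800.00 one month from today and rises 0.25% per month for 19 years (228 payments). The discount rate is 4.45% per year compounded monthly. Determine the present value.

Periodic rate r = 0.0445/12 per month; n is counted in months.
Growing ordinary annuity: PV = PMT₁ × [1 − ((1+g)/(1+r))^n] / (r − g) = 5,800 × [1 − ((1+0.0025)/(1+r))^228] / (r − 0.0025) = CHF 1,152,768.32.

CHF 1,152,768.32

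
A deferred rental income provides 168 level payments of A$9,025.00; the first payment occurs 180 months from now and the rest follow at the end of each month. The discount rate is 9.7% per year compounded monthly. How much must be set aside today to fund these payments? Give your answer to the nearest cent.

A$195,910.54

Ordinary annuity of 168 payments, first payment at period 180.
Periodic rate r = 0.097/12 per month; n is counted in months.
The ordinary-annuity PV formula values the stream one period before the first payment (period 179); discount that back 179 periods:
PV₀ = 9,025 × [1 − (1+r)^−168] / r × (1+r)^−179 = A$195,910.54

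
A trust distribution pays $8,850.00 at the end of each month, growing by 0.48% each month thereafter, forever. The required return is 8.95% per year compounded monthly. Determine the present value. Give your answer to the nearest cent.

$3,329,153.61

Periodic rate r = 0.0895/12 per month.
Growing perpetuity (Gordon): PV = PMT₁ / (r − g) = 8,850 / (r − 0.0048) = $3,329,153.61.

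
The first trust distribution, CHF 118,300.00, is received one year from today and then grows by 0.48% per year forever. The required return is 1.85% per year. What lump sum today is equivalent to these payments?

CHF 8,635,036.50

Periodic rate r = 0.0185 per year.
Growing perpetuity (Gordon): PV = PMT₁ / (r − g) = 118,300 / (r − 0.0048) = CHF 8,635,036.50.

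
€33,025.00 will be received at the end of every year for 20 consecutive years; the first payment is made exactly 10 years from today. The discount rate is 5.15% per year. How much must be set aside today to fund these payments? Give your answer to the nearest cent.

€258,612.07

Ordinary annuity of 20 payments, first payment at period 10.
Periodic rate r = 0.0515 per year.
The ordinary-annuity PV formula values the stream one period before the first payment (period 9); discount that back 9 periods:
PV₀ = 33,025 × [1 − (1+r)^−20] / r × (1+r)^−9 = €258,612.07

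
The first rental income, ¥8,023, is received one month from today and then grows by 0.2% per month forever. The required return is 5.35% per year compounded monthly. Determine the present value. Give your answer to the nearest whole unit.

Periodic rate r = 0.0535/12 per month.
Growing perpetuity (Gordon): PV = PMT₁ / (r − g) = 8,023 / (r − 0.002) = ¥3,263,593.

¥3,263,593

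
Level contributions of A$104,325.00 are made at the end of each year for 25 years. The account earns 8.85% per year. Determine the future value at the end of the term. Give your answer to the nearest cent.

This is an ordinary annuity: 25 deposits of A$104,325.00 at the end of each year.
Periodic rate r = 0.0885 per year.
FV = PMT × [((1+r)^n − 1)/r] = 104,325 × [(1+r)^25 − 1] / r = A$8,642,192.01

A$8,642,192.01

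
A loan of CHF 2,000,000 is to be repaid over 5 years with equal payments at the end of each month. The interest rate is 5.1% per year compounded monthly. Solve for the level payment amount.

CHF 37,834.16

Level ordinary annuity; solve PV = PMT × [(1 − (1+r)^−n)/r] for PMT.
Periodic rate r = 0.051/12 per month; n is counted in months.
With n = 60: PMT = 2,000,000 / ([(1 − (1+r)^−n)/r]) = CHF 37,834.16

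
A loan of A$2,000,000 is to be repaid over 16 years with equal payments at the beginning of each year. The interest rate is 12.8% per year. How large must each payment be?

A$265,614.27

Level annuity due; solve PV = PMT × [(1 − (1+r)^−n)/r] × (1+r) for PMT.
Periodic rate r = 0.128 per year.
With n = 16: PMT = 2,000,000 / ([(1 − (1+r)^−n)/r] × (1+r)) = A$265,614.27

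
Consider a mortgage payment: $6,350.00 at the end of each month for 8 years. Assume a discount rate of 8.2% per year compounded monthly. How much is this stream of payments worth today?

$445,972.60

This is an ordinary annuity: 96 payments of $6,350.00 at the end of each month.
Periodic rate r = 0.082/12 per month; n is counted in months.
PV = PMT × [(1 − (1+r)^−n)/r] = 6,350 × [1 − (1+r)^−96] / r = $445,972.60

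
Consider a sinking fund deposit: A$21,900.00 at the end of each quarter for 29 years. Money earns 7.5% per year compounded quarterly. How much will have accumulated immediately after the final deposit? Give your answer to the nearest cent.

This is an ordinary annuity: 116 deposits of A$21,900.00 at the end of each quarter.
Periodic rate r = 0.075/4 per quarter; n is counted in quarters.
FV = PMT × [((1+r)^n − 1)/r] = 21,900 × [(1+r)^116 − 1] / r = A$8,907,972.31

A$8,907,972.31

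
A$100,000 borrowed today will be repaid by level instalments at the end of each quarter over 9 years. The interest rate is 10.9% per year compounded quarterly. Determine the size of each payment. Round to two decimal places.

A$4,394.39

Level ordinary annuity; solve PV = PMT × [(1 − (1+r)^−n)/r] for PMT.
Periodic rate r = 0.109/4 per quarter; n is counted in quarters.
With n = 36: PMT = 100,000 / ([(1 − (1+r)^−n)/r]) = A$4,394.39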